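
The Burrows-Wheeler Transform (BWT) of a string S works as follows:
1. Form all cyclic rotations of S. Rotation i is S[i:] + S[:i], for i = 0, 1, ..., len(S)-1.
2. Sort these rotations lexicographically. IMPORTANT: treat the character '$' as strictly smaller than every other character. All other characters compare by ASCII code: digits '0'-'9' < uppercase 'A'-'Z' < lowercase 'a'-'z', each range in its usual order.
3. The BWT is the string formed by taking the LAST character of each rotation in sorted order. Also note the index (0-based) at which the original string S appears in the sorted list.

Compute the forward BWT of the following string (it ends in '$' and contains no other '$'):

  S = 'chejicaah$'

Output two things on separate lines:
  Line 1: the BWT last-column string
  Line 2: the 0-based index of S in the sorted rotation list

All 10 rotations (rotation i = S[i:]+S[:i]):
  rot[0] = chejicaah$
  rot[1] = hejicaah$c
  rot[2] = ejicaah$ch
  rot[3] = jicaah$che
  rot[4] = icaah$chej
  rot[5] = caah$cheji
  rot[6] = aah$chejic
  rot[7] = ah$chejica
  rot[8] = h$chejicaa
  rot[9] = $chejicaah
Sorted (with $ < everything):
  sorted[0] = $chejicaah  (last char: 'h')
  sorted[1] = aah$chejic  (last char: 'c')
  sorted[2] = ah$chejica  (last char: 'a')
  sorted[3] = caah$cheji  (last char: 'i')
  sorted[4] = chejicaah$  (last char: '$')
  sorted[5] = ejicaah$ch  (last char: 'h')
  sorted[6] = h$chejicaa  (last char: 'a')
  sorted[7] = hejicaah$c  (last char: 'c')
  sorted[8] = icaah$chej  (last char: 'j')
  sorted[9] = jicaah$che  (last char: 'e')
Last column: hcai$hacje
Original string S is at sorted index 4

Answer: hcai$hacje
4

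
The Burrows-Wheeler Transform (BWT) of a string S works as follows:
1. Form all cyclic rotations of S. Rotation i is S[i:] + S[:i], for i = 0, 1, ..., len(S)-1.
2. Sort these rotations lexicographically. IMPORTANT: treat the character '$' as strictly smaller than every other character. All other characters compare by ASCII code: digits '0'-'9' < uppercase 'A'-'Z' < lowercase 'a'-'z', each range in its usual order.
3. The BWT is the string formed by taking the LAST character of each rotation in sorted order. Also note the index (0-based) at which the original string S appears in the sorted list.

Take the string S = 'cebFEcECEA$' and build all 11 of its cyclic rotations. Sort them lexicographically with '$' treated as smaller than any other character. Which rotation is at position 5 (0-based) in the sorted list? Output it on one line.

Answer: EcECEA$cebF

Derivation:
All 11 rotations (rotation i = S[i:]+S[:i]):
  rot[0] = cebFEcECEA$
  rot[1] = ebFEcECEA$c
  rot[2] = bFEcECEA$ce
  rot[3] = FEcECEA$ceb
  rot[4] = EcECEA$cebF
  rot[5] = cECEA$cebFE
  rot[6] = ECEA$cebFEc
  rot[7] = CEA$cebFEcE
  rot[8] = EA$cebFEcEC
  rot[9] = A$cebFEcECE
  rot[10] = $cebFEcECEA
Sorted (with $ < everything):
  sorted[0] = $cebFEcECEA
  sorted[1] = A$cebFEcECE
  sorted[2] = CEA$cebFEcE
  sorted[3] = EA$cebFEcEC
  sorted[4] = ECEA$cebFEc
  sorted[5] = EcECEA$cebF
  sorted[6] = FEcECEA$ceb
  sorted[7] = bFEcECEA$ce
  sorted[8] = cECEA$cebFE
  sorted[9] = cebFEcECEA$
  sorted[10] = ebFEcECEA$c
sorted[5] = EcECEA$cebF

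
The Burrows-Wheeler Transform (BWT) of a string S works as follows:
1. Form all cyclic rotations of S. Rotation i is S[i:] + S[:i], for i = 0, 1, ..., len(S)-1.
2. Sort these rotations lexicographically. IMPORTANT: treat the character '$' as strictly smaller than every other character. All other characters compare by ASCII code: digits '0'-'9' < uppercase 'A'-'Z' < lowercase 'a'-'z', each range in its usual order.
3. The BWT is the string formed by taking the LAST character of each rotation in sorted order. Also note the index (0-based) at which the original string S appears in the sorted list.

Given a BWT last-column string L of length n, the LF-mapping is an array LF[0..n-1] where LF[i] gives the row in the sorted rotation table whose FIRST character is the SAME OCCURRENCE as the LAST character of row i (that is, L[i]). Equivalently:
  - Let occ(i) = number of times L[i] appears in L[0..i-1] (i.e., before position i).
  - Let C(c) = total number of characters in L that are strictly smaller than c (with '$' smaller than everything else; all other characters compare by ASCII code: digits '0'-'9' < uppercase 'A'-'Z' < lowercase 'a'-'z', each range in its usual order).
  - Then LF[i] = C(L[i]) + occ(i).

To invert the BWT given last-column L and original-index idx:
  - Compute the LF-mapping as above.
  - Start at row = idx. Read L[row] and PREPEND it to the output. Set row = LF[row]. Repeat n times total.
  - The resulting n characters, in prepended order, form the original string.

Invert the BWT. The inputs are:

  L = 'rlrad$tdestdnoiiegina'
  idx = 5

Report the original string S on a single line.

LF mapping: 16 12 17 1 3 0 19 4 6 18 20 5 13 15 9 10 7 8 11 14 2
Walk LF starting at row 5, prepending L[row]:
  step 1: row=5, L[5]='$', prepend. Next row=LF[5]=0
  step 2: row=0, L[0]='r', prepend. Next row=LF[0]=16
  step 3: row=16, L[16]='e', prepend. Next row=LF[16]=7
  step 4: row=7, L[7]='d', prepend. Next row=LF[7]=4
  step 5: row=4, L[4]='d', prepend. Next row=LF[4]=3
  step 6: row=3, L[3]='a', prepend. Next row=LF[3]=1
  step 7: row=1, L[1]='l', prepend. Next row=LF[1]=12
  step 8: row=12, L[12]='n', prepend. Next row=LF[12]=13
  step 9: row=13, L[13]='o', prepend. Next row=LF[13]=15
  step 10: row=15, L[15]='i', prepend. Next row=LF[15]=10
  step 11: row=10, L[10]='t', prepend. Next row=LF[10]=20
  step 12: row=20, L[20]='a', prepend. Next row=LF[20]=2
  step 13: row=2, L[2]='r', prepend. Next row=LF[2]=17
  step 14: row=17, L[17]='g', prepend. Next row=LF[17]=8
  step 15: row=8, L[8]='e', prepend. Next row=LF[8]=6
  step 16: row=6, L[6]='t', prepend. Next row=LF[6]=19
  step 17: row=19, L[19]='n', prepend. Next row=LF[19]=14
  step 18: row=14, L[14]='i', prepend. Next row=LF[14]=9
  step 19: row=9, L[9]='s', prepend. Next row=LF[9]=18
  step 20: row=18, L[18]='i', prepend. Next row=LF[18]=11
  step 21: row=11, L[11]='d', prepend. Next row=LF[11]=5
Reversed output: disintegrationladder$

Answer: disintegrationladder$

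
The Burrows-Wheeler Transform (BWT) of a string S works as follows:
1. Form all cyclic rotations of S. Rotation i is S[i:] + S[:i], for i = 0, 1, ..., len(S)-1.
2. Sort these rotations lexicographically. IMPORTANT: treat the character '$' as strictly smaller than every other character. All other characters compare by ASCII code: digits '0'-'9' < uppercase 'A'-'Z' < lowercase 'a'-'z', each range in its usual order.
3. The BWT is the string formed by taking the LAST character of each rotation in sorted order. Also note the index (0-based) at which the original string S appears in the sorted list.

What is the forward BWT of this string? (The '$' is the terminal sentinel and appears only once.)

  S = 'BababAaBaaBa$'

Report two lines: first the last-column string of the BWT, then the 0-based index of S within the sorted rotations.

All 13 rotations (rotation i = S[i:]+S[:i]):
  rot[0] = BababAaBaaBa$
  rot[1] = ababAaBaaBa$B
  rot[2] = babAaBaaBa$Ba
  rot[3] = abAaBaaBa$Bab
  rot[4] = bAaBaaBa$Baba
  rot[5] = AaBaaBa$Babab
  rot[6] = aBaaBa$BababA
  rot[7] = BaaBa$BababAa
  rot[8] = aaBa$BababAaB
  rot[9] = aBa$BababAaBa
  rot[10] = Ba$BababAaBaa
  rot[11] = a$BababAaBaaB
  rot[12] = $BababAaBaaBa
Sorted (with $ < everything):
  sorted[0] = $BababAaBaaBa  (last char: 'a')
  sorted[1] = AaBaaBa$Babab  (last char: 'b')
  sorted[2] = Ba$BababAaBaa  (last char: 'a')
  sorted[3] = BaaBa$BababAa  (last char: 'a')
  sorted[4] = BababAaBaaBa$  (last char: '$')
  sorted[5] = a$BababAaBaaB  (last char: 'B')
  sorted[6] = aBa$BababAaBa  (last char: 'a')
  sorted[7] = aBaaBa$BababA  (last char: 'A')
  sorted[8] = aaBa$BababAaB  (last char: 'B')
  sorted[9] = abAaBaaBa$Bab  (last char: 'b')
  sorted[10] = ababAaBaaBa$B  (last char: 'B')
  sorted[11] = bAaBaaBa$Baba  (last char: 'a')
  sorted[12] = babAaBaaBa$Ba  (last char: 'a')
Last column: abaa$BaABbBaa
Original string S is at sorted index 4

Answer: abaa$BaABbBaa
4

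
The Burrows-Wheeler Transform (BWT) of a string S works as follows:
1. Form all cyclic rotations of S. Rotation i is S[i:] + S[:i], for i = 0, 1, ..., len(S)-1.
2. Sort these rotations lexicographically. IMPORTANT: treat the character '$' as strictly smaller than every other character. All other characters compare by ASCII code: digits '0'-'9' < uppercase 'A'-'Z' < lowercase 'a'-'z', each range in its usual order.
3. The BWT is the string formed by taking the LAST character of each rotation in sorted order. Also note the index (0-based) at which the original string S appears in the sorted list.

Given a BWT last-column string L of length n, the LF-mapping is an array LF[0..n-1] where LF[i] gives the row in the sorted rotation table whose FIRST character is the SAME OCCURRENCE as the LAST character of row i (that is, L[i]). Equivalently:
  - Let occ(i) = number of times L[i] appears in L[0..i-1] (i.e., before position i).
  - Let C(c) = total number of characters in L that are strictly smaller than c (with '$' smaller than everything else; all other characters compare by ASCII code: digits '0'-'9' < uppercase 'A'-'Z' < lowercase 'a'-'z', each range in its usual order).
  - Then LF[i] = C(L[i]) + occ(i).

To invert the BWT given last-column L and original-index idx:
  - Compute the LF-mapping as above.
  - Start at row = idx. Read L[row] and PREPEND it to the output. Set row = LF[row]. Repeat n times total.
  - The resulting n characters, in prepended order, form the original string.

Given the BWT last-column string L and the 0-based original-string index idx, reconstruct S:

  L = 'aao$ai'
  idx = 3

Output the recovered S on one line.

LF mapping: 1 2 5 0 3 4
Walk LF starting at row 3, prepending L[row]:
  step 1: row=3, L[3]='$', prepend. Next row=LF[3]=0
  step 2: row=0, L[0]='a', prepend. Next row=LF[0]=1
  step 3: row=1, L[1]='a', prepend. Next row=LF[1]=2
  step 4: row=2, L[2]='o', prepend. Next row=LF[2]=5
  step 5: row=5, L[5]='i', prepend. Next row=LF[5]=4
  step 6: row=4, L[4]='a', prepend. Next row=LF[4]=3
Reversed output: aioaa$

Answer: aioaa$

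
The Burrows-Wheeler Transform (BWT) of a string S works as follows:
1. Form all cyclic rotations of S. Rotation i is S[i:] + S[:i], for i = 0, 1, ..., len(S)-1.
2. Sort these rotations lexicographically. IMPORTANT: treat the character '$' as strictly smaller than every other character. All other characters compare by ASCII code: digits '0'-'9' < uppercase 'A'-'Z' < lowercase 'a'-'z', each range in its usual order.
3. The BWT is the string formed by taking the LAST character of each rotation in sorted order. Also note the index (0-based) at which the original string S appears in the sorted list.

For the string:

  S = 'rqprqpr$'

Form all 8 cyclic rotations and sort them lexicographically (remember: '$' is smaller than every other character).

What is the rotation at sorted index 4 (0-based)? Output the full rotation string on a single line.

Answer: qprqpr$r

Derivation:
All 8 rotations (rotation i = S[i:]+S[:i]):
  rot[0] = rqprqpr$
  rot[1] = qprqpr$r
  rot[2] = prqpr$rq
  rot[3] = rqpr$rqp
  rot[4] = qpr$rqpr
  rot[5] = pr$rqprq
  rot[6] = r$rqprqp
  rot[7] = $rqprqpr
Sorted (with $ < everything):
  sorted[0] = $rqprqpr
  sorted[1] = pr$rqprq
  sorted[2] = prqpr$rq
  sorted[3] = qpr$rqpr
  sorted[4] = qprqpr$r
  sorted[5] = r$rqprqp
  sorted[6] = rqpr$rqp
  sorted[7] = rqprqpr$
sorted[4] = qprqpr$r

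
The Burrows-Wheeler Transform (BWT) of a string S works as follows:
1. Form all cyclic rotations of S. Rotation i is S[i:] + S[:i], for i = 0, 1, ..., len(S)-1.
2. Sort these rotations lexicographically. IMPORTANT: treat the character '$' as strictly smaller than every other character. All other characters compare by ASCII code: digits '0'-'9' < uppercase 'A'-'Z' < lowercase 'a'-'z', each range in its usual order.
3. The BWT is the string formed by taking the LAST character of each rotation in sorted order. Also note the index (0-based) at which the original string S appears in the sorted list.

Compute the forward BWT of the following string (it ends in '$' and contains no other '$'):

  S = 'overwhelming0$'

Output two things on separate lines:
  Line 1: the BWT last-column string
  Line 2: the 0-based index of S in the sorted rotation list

All 14 rotations (rotation i = S[i:]+S[:i]):
  rot[0] = overwhelming0$
  rot[1] = verwhelming0$o
  rot[2] = erwhelming0$ov
  rot[3] = rwhelming0$ove
  rot[4] = whelming0$over
  rot[5] = helming0$overw
  rot[6] = elming0$overwh
  rot[7] = lming0$overwhe
  rot[8] = ming0$overwhel
  rot[9] = ing0$overwhelm
  rot[10] = ng0$overwhelmi
  rot[11] = g0$overwhelmin
  rot[12] = 0$overwhelming
  rot[13] = $overwhelming0
Sorted (with $ < everything):
  sorted[0] = $overwhelming0  (last char: '0')
  sorted[1] = 0$overwhelming  (last char: 'g')
  sorted[2] = elming0$overwh  (last char: 'h')
  sorted[3] = erwhelming0$ov  (last char: 'v')
  sorted[4] = g0$overwhelmin  (last char: 'n')
  sorted[5] = helming0$overw  (last char: 'w')
  sorted[6] = ing0$overwhelm  (last char: 'm')
  sorted[7] = lming0$overwhe  (last char: 'e')
  sorted[8] = ming0$overwhel  (last char: 'l')
  sorted[9] = ng0$overwhelmi  (last char: 'i')
  sorted[10] = overwhelming0$  (last char: '$')
  sorted[11] = rwhelming0$ove  (last char: 'e')
  sorted[12] = verwhelming0$o  (last char: 'o')
  sorted[13] = whelming0$over  (last char: 'r')
Last column: 0ghvnwmeli$eor
Original string S is at sorted index 10

Answer: 0ghvnwmeli$eor
10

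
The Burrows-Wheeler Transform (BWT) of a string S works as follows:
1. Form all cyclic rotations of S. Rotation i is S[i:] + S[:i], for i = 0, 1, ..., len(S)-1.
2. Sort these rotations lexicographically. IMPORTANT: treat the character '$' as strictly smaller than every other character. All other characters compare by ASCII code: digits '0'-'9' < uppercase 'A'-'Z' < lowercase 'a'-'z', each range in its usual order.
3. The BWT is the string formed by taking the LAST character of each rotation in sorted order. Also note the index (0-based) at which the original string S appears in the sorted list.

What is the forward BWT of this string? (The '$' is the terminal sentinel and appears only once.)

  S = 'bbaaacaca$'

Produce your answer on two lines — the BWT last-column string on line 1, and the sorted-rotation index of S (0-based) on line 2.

Answer: acbacab$aa
7

Derivation:
All 10 rotations (rotation i = S[i:]+S[:i]):
  rot[0] = bbaaacaca$
  rot[1] = baaacaca$b
  rot[2] = aaacaca$bb
  rot[3] = aacaca$bba
  rot[4] = acaca$bbaa
  rot[5] = caca$bbaaa
  rot[6] = aca$bbaaac
  rot[7] = ca$bbaaaca
  rot[8] = a$bbaaacac
  rot[9] = $bbaaacaca
Sorted (with $ < everything):
  sorted[0] = $bbaaacaca  (last char: 'a')
  sorted[1] = a$bbaaacac  (last char: 'c')
  sorted[2] = aaacaca$bb  (last char: 'b')
  sorted[3] = aacaca$bba  (last char: 'a')
  sorted[4] = aca$bbaaac  (last char: 'c')
  sorted[5] = acaca$bbaa  (last char: 'a')
  sorted[6] = baaacaca$b  (last char: 'b')
  sorted[7] = bbaaacaca$  (last char: '$')
  sorted[8] = ca$bbaaaca  (last char: 'a')
  sorted[9] = caca$bbaaa  (last char: 'a')
Last column: acbacab$aa
Original string S is at sorted index 7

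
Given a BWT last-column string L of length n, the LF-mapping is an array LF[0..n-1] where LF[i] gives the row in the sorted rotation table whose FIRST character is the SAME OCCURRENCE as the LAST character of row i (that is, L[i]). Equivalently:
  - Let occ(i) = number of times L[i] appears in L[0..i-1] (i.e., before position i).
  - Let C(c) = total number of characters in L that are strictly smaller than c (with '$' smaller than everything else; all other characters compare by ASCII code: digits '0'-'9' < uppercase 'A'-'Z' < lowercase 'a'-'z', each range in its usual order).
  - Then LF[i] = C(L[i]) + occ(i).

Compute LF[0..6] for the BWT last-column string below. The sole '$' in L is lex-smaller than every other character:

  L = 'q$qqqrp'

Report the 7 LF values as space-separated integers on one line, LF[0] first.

Char counts: '$':1, 'p':1, 'q':4, 'r':1
C (first-col start): C('$')=0, C('p')=1, C('q')=2, C('r')=6
L[0]='q': occ=0, LF[0]=C('q')+0=2+0=2
L[1]='$': occ=0, LF[1]=C('$')+0=0+0=0
L[2]='q': occ=1, LF[2]=C('q')+1=2+1=3
L[3]='q': occ=2, LF[3]=C('q')+2=2+2=4
L[4]='q': occ=3, LF[4]=C('q')+3=2+3=5
L[5]='r': occ=0, LF[5]=C('r')+0=6+0=6
L[6]='p': occ=0, LF[6]=C('p')+0=1+0=1

Answer: 2 0 3 4 5 6 1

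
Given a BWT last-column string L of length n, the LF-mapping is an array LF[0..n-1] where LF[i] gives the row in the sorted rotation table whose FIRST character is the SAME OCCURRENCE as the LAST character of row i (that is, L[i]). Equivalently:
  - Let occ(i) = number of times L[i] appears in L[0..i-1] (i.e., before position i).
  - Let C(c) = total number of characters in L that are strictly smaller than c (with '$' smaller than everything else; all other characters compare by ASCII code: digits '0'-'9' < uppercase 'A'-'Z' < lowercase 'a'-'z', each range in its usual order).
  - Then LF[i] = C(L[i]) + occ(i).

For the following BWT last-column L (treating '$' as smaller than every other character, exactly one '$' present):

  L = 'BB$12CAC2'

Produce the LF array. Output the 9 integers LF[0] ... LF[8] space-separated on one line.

Char counts: '$':1, '1':1, '2':2, 'A':1, 'B':2, 'C':2
C (first-col start): C('$')=0, C('1')=1, C('2')=2, C('A')=4, C('B')=5, C('C')=7
L[0]='B': occ=0, LF[0]=C('B')+0=5+0=5
L[1]='B': occ=1, LF[1]=C('B')+1=5+1=6
L[2]='$': occ=0, LF[2]=C('$')+0=0+0=0
L[3]='1': occ=0, LF[3]=C('1')+0=1+0=1
L[4]='2': occ=0, LF[4]=C('2')+0=2+0=2
L[5]='C': occ=0, LF[5]=C('C')+0=7+0=7
L[6]='A': occ=0, LF[6]=C('A')+0=4+0=4
L[7]='C': occ=1, LF[7]=C('C')+1=7+1=8
L[8]='2': occ=1, LF[8]=C('2')+1=2+1=3

Answer: 5 6 0 1 2 7 4 8 3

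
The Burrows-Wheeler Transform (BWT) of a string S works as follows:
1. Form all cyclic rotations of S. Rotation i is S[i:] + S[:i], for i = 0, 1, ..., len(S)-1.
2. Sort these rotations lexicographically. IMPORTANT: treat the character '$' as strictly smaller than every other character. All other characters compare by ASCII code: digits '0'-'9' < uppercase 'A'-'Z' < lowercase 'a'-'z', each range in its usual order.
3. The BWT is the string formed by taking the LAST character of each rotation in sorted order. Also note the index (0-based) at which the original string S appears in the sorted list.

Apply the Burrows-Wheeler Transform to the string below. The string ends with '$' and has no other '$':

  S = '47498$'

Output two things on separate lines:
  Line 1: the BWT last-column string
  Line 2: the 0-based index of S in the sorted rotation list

All 6 rotations (rotation i = S[i:]+S[:i]):
  rot[0] = 47498$
  rot[1] = 7498$4
  rot[2] = 498$47
  rot[3] = 98$474
  rot[4] = 8$4749
  rot[5] = $47498
Sorted (with $ < everything):
  sorted[0] = $47498  (last char: '8')
  sorted[1] = 47498$  (last char: '$')
  sorted[2] = 498$47  (last char: '7')
  sorted[3] = 7498$4  (last char: '4')
  sorted[4] = 8$4749  (last char: '9')
  sorted[5] = 98$474  (last char: '4')
Last column: 8$7494
Original string S is at sorted index 1

Answer: 8$7494
1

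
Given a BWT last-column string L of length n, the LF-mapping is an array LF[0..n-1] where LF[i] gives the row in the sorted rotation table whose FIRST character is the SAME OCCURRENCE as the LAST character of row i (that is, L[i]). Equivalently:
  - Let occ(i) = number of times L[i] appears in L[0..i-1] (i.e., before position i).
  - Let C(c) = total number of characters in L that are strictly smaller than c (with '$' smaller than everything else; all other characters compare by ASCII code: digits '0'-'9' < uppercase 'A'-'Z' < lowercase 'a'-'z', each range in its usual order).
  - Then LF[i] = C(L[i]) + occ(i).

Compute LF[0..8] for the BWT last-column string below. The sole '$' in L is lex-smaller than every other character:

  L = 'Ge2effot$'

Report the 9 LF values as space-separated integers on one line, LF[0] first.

Char counts: '$':1, '2':1, 'G':1, 'e':2, 'f':2, 'o':1, 't':1
C (first-col start): C('$')=0, C('2')=1, C('G')=2, C('e')=3, C('f')=5, C('o')=7, C('t')=8
L[0]='G': occ=0, LF[0]=C('G')+0=2+0=2
L[1]='e': occ=0, LF[1]=C('e')+0=3+0=3
L[2]='2': occ=0, LF[2]=C('2')+0=1+0=1
L[3]='e': occ=1, LF[3]=C('e')+1=3+1=4
L[4]='f': occ=0, LF[4]=C('f')+0=5+0=5
L[5]='f': occ=1, LF[5]=C('f')+1=5+1=6
L[6]='o': occ=0, LF[6]=C('o')+0=7+0=7
L[7]='t': occ=0, LF[7]=C('t')+0=8+0=8
L[8]='$': occ=0, LF[8]=C('$')+0=0+0=0

Answer: 2 3 1 4 5 6 7 8 0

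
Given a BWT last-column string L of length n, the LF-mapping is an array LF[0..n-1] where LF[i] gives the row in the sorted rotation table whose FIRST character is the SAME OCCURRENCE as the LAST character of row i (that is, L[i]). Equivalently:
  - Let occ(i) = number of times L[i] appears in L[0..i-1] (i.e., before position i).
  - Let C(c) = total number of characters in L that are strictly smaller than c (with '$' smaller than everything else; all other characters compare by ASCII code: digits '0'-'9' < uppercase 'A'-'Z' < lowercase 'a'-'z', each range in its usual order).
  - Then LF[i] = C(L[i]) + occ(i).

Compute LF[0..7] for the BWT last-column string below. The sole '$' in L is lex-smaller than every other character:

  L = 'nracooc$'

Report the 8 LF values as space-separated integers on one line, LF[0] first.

Answer: 4 7 1 2 5 6 3 0

Derivation:
Char counts: '$':1, 'a':1, 'c':2, 'n':1, 'o':2, 'r':1
C (first-col start): C('$')=0, C('a')=1, C('c')=2, C('n')=4, C('o')=5, C('r')=7
L[0]='n': occ=0, LF[0]=C('n')+0=4+0=4
L[1]='r': occ=0, LF[1]=C('r')+0=7+0=7
L[2]='a': occ=0, LF[2]=C('a')+0=1+0=1
L[3]='c': occ=0, LF[3]=C('c')+0=2+0=2
L[4]='o': occ=0, LF[4]=C('o')+0=5+0=5
L[5]='o': occ=1, LF[5]=C('o')+1=5+1=6
L[6]='c': occ=1, LF[6]=C('c')+1=2+1=3
L[7]='$': occ=0, LF[7]=C('$')+0=0+0=0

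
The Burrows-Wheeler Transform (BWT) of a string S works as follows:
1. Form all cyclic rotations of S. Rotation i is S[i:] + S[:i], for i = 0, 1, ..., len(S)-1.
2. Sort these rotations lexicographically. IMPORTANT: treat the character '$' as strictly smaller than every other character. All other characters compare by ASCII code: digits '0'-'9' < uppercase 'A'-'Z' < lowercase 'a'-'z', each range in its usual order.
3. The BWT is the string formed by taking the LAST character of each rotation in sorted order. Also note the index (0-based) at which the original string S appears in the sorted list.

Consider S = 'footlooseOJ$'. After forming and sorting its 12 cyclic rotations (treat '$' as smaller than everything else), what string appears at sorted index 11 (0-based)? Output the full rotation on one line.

All 12 rotations (rotation i = S[i:]+S[:i]):
  rot[0] = footlooseOJ$
  rot[1] = ootlooseOJ$f
  rot[2] = otlooseOJ$fo
  rot[3] = tlooseOJ$foo
  rot[4] = looseOJ$foot
  rot[5] = ooseOJ$footl
  rot[6] = oseOJ$footlo
  rot[7] = seOJ$footloo
  rot[8] = eOJ$footloos
  rot[9] = OJ$footloose
  rot[10] = J$footlooseO
  rot[11] = $footlooseOJ
Sorted (with $ < everything):
  sorted[0] = $footlooseOJ
  sorted[1] = J$footlooseO
  sorted[2] = OJ$footloose
  sorted[3] = eOJ$footloos
  sorted[4] = footlooseOJ$
  sorted[5] = looseOJ$foot
  sorted[6] = ooseOJ$footl
  sorted[7] = ootlooseOJ$f
  sorted[8] = oseOJ$footlo
  sorted[9] = otlooseOJ$fo
  sorted[10] = seOJ$footloo
  sorted[11] = tlooseOJ$foo
sorted[11] = tlooseOJ$foo

Answer: tlooseOJ$foo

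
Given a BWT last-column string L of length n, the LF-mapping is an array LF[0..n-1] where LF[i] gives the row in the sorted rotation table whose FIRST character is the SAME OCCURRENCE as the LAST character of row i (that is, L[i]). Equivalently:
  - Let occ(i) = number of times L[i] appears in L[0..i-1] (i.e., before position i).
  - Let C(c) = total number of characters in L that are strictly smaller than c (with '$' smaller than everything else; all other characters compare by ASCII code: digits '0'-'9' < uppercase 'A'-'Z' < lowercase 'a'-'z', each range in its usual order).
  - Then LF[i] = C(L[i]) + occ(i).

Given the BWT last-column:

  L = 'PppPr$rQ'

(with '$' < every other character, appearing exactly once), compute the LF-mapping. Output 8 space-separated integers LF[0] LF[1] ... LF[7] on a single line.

Answer: 1 4 5 2 6 0 7 3

Derivation:
Char counts: '$':1, 'P':2, 'Q':1, 'p':2, 'r':2
C (first-col start): C('$')=0, C('P')=1, C('Q')=3, C('p')=4, C('r')=6
L[0]='P': occ=0, LF[0]=C('P')+0=1+0=1
L[1]='p': occ=0, LF[1]=C('p')+0=4+0=4
L[2]='p': occ=1, LF[2]=C('p')+1=4+1=5
L[3]='P': occ=1, LF[3]=C('P')+1=1+1=2
L[4]='r': occ=0, LF[4]=C('r')+0=6+0=6
L[5]='$': occ=0, LF[5]=C('$')+0=0+0=0
L[6]='r': occ=1, LF[6]=C('r')+1=6+1=7
L[7]='Q': occ=0, LF[7]=C('Q')+0=3+0=3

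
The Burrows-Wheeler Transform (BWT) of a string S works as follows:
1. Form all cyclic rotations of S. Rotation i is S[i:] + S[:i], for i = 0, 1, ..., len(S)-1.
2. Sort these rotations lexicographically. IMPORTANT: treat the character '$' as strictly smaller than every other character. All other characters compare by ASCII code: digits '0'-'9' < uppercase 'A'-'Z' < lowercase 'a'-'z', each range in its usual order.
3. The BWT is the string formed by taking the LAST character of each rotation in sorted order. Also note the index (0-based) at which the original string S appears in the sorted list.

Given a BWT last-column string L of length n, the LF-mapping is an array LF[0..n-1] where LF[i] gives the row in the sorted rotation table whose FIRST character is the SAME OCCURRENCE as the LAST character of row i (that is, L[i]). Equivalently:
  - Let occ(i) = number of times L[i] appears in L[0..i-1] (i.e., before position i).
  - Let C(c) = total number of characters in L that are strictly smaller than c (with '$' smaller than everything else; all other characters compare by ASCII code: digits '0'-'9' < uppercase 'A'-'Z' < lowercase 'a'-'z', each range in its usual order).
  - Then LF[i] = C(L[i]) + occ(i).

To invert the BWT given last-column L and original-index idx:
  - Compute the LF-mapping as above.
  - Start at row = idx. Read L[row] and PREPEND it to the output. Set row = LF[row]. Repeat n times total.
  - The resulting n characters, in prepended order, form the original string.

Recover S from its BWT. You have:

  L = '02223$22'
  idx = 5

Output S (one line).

Answer: 2232220$

Derivation:
LF mapping: 1 2 3 4 7 0 5 6
Walk LF starting at row 5, prepending L[row]:
  step 1: row=5, L[5]='$', prepend. Next row=LF[5]=0
  step 2: row=0, L[0]='0', prepend. Next row=LF[0]=1
  step 3: row=1, L[1]='2', prepend. Next row=LF[1]=2
  step 4: row=2, L[2]='2', prepend. Next row=LF[2]=3
  step 5: row=3, L[3]='2', prepend. Next row=LF[3]=4
  step 6: row=4, L[4]='3', prepend. Next row=LF[4]=7
  step 7: row=7, L[7]='2', prepend. Next row=LF[7]=6
  step 8: row=6, L[6]='2', prepend. Next row=LF[6]=5
Reversed output: 2232220$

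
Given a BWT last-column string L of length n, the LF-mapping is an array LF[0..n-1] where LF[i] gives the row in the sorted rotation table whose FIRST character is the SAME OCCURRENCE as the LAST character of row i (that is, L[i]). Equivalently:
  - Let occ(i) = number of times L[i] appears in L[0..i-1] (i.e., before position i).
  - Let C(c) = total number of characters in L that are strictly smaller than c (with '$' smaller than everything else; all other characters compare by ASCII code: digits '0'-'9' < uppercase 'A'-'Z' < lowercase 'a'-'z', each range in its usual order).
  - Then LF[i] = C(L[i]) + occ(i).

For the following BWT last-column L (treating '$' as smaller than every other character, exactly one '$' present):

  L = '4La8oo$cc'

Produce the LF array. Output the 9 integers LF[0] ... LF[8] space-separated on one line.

Answer: 1 3 4 2 7 8 0 5 6

Derivation:
Char counts: '$':1, '4':1, '8':1, 'L':1, 'a':1, 'c':2, 'o':2
C (first-col start): C('$')=0, C('4')=1, C('8')=2, C('L')=3, C('a')=4, C('c')=5, C('o')=7
L[0]='4': occ=0, LF[0]=C('4')+0=1+0=1
L[1]='L': occ=0, LF[1]=C('L')+0=3+0=3
L[2]='a': occ=0, LF[2]=C('a')+0=4+0=4
L[3]='8': occ=0, LF[3]=C('8')+0=2+0=2
L[4]='o': occ=0, LF[4]=C('o')+0=7+0=7
L[5]='o': occ=1, LF[5]=C('o')+1=7+1=8
L[6]='$': occ=0, LF[6]=C('$')+0=0+0=0
L[7]='c': occ=0, LF[7]=C('c')+0=5+0=5
L[8]='c': occ=1, LF[8]=C('c')+1=5+1=6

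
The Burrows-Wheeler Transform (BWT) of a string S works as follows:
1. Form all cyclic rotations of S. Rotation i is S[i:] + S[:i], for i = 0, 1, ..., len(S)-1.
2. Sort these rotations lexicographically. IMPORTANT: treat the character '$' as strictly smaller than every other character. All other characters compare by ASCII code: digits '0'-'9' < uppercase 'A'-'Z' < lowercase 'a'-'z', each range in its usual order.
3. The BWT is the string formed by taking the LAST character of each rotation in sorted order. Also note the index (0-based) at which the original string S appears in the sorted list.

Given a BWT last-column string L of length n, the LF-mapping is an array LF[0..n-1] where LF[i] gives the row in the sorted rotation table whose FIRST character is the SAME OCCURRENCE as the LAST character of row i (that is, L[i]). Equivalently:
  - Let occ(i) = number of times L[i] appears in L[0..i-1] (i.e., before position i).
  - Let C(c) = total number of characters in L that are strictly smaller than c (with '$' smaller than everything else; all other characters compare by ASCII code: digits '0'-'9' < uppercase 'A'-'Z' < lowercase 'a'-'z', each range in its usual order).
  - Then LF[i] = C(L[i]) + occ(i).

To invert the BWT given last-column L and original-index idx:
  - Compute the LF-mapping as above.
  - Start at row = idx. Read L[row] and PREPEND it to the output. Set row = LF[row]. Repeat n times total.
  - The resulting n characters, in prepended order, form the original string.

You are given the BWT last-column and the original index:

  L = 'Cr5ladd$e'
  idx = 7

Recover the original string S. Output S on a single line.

LF mapping: 2 8 1 7 3 4 5 0 6
Walk LF starting at row 7, prepending L[row]:
  step 1: row=7, L[7]='$', prepend. Next row=LF[7]=0
  step 2: row=0, L[0]='C', prepend. Next row=LF[0]=2
  step 3: row=2, L[2]='5', prepend. Next row=LF[2]=1
  step 4: row=1, L[1]='r', prepend. Next row=LF[1]=8
  step 5: row=8, L[8]='e', prepend. Next row=LF[8]=6
  step 6: row=6, L[6]='d', prepend. Next row=LF[6]=5
  step 7: row=5, L[5]='d', prepend. Next row=LF[5]=4
  step 8: row=4, L[4]='a', prepend. Next row=LF[4]=3
  step 9: row=3, L[3]='l', prepend. Next row=LF[3]=7
Reversed output: ladder5C$

Answer: ladder5C$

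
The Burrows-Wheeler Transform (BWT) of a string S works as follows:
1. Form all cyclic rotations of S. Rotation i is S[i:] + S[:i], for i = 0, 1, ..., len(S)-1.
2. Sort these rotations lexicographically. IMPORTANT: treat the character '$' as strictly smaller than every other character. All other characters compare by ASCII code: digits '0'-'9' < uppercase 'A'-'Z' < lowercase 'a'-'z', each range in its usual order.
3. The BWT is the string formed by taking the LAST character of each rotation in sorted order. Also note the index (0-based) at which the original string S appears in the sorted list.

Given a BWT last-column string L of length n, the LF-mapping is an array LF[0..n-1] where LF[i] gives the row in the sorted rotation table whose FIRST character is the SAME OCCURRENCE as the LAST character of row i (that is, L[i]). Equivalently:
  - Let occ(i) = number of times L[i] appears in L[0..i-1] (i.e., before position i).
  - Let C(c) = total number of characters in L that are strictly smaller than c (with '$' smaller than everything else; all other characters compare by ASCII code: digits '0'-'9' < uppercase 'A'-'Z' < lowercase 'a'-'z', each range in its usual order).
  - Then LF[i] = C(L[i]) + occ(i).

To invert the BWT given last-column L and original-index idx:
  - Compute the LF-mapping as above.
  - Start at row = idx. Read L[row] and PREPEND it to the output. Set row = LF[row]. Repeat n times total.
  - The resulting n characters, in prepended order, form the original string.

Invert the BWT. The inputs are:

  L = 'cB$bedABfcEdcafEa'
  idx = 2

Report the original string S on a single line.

Answer: BAadcdEfbBafeEcc$

Derivation:
LF mapping: 9 2 0 8 14 12 1 3 15 10 4 13 11 6 16 5 7
Walk LF starting at row 2, prepending L[row]:
  step 1: row=2, L[2]='$', prepend. Next row=LF[2]=0
  step 2: row=0, L[0]='c', prepend. Next row=LF[0]=9
  step 3: row=9, L[9]='c', prepend. Next row=LF[9]=10
  step 4: row=10, L[10]='E', prepend. Next row=LF[10]=4
  step 5: row=4, L[4]='e', prepend. Next row=LF[4]=14
  step 6: row=14, L[14]='f', prepend. Next row=LF[14]=16
  step 7: row=16, L[16]='a', prepend. Next row=LF[16]=7
  step 8: row=7, L[7]='B', prepend. Next row=LF[7]=3
  step 9: row=3, L[3]='b', prepend. Next row=LF[3]=8
  step 10: row=8, L[8]='f', prepend. Next row=LF[8]=15
  step 11: row=15, L[15]='E', prepend. Next row=LF[15]=5
  step 12: row=5, L[5]='d', prepend. Next row=LF[5]=12
  step 13: row=12, L[12]='c', prepend. Next row=LF[12]=11
  step 14: row=11, L[11]='d', prepend. Next row=LF[11]=13
  step 15: row=13, L[13]='a', prepend. Next row=LF[13]=6
  step 16: row=6, L[6]='A', prepend. Next row=LF[6]=1
  step 17: row=1, L[1]='B', prepend. Next row=LF[1]=2
Reversed output: BAadcdEfbBafeEcc$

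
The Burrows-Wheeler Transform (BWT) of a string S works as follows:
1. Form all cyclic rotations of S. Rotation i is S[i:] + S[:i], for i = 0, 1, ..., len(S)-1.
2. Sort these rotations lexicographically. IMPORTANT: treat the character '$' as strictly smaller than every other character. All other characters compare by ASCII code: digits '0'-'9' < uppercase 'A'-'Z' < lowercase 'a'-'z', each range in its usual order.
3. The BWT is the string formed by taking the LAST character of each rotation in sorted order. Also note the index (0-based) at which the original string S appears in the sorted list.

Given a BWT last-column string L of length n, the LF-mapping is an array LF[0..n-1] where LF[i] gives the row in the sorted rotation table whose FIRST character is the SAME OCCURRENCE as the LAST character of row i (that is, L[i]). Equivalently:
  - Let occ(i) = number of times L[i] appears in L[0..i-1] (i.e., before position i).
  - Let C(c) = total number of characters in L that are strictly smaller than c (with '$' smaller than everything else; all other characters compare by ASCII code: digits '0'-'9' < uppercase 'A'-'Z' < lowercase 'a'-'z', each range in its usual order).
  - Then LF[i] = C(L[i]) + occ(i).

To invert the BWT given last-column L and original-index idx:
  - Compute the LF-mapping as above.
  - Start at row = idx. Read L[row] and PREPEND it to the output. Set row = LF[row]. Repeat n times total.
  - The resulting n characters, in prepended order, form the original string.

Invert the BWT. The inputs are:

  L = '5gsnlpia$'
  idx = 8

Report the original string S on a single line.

LF mapping: 1 3 8 6 5 7 4 2 0
Walk LF starting at row 8, prepending L[row]:
  step 1: row=8, L[8]='$', prepend. Next row=LF[8]=0
  step 2: row=0, L[0]='5', prepend. Next row=LF[0]=1
  step 3: row=1, L[1]='g', prepend. Next row=LF[1]=3
  step 4: row=3, L[3]='n', prepend. Next row=LF[3]=6
  step 5: row=6, L[6]='i', prepend. Next row=LF[6]=4
  step 6: row=4, L[4]='l', prepend. Next row=LF[4]=5
  step 7: row=5, L[5]='p', prepend. Next row=LF[5]=7
  step 8: row=7, L[7]='a', prepend. Next row=LF[7]=2
  step 9: row=2, L[2]='s', prepend. Next row=LF[2]=8
Reversed output: sapling5$

Answer: sapling5$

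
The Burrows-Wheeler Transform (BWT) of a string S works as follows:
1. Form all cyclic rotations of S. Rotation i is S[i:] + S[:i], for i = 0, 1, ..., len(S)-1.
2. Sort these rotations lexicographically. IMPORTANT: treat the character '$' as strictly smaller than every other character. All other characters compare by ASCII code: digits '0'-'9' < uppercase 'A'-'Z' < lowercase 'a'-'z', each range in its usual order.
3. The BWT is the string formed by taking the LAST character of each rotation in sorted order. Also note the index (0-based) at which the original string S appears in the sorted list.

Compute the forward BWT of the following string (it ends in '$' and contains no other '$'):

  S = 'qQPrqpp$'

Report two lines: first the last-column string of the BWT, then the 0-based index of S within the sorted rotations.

Answer: pQqpq$rP
5

Derivation:
All 8 rotations (rotation i = S[i:]+S[:i]):
  rot[0] = qQPrqpp$
  rot[1] = QPrqpp$q
  rot[2] = Prqpp$qQ
  rot[3] = rqpp$qQP
  rot[4] = qpp$qQPr
  rot[5] = pp$qQPrq
  rot[6] = p$qQPrqp
  rot[7] = $qQPrqpp
Sorted (with $ < everything):
  sorted[0] = $qQPrqpp  (last char: 'p')
  sorted[1] = Prqpp$qQ  (last char: 'Q')
  sorted[2] = QPrqpp$q  (last char: 'q')
  sorted[3] = p$qQPrqp  (last char: 'p')
  sorted[4] = pp$qQPrq  (last char: 'q')
  sorted[5] = qQPrqpp$  (last char: '$')
  sorted[6] = qpp$qQPr  (last char: 'r')
  sorted[7] = rqpp$qQP  (last char: 'P')
Last column: pQqpq$rP
Original string S is at sorted index 5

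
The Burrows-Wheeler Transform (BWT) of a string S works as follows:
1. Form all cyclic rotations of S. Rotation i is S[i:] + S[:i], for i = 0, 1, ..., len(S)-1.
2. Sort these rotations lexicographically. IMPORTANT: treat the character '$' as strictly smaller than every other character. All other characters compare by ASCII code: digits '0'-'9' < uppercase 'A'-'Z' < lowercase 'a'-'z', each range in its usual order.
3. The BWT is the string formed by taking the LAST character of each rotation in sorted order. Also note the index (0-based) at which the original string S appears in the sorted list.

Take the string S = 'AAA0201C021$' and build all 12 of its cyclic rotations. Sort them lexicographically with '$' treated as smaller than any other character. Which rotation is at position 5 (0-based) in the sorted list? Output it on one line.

Answer: 1C021$AAA020

Derivation:
All 12 rotations (rotation i = S[i:]+S[:i]):
  rot[0] = AAA0201C021$
  rot[1] = AA0201C021$A
  rot[2] = A0201C021$AA
  rot[3] = 0201C021$AAA
  rot[4] = 201C021$AAA0
  rot[5] = 01C021$AAA02
  rot[6] = 1C021$AAA020
  rot[7] = C021$AAA0201
  rot[8] = 021$AAA0201C
  rot[9] = 21$AAA0201C0
  rot[10] = 1$AAA0201C02
  rot[11] = $AAA0201C021
Sorted (with $ < everything):
  sorted[0] = $AAA0201C021
  sorted[1] = 01C021$AAA02
  sorted[2] = 0201C021$AAA
  sorted[3] = 021$AAA0201C
  sorted[4] = 1$AAA0201C02
  sorted[5] = 1C021$AAA020
  sorted[6] = 201C021$AAA0
  sorted[7] = 21$AAA0201C0
  sorted[8] = A0201C021$AA
  sorted[9] = AA0201C021$A
  sorted[10] = AAA0201C021$
  sorted[11] = C021$AAA0201
sorted[5] = 1C021$AAA020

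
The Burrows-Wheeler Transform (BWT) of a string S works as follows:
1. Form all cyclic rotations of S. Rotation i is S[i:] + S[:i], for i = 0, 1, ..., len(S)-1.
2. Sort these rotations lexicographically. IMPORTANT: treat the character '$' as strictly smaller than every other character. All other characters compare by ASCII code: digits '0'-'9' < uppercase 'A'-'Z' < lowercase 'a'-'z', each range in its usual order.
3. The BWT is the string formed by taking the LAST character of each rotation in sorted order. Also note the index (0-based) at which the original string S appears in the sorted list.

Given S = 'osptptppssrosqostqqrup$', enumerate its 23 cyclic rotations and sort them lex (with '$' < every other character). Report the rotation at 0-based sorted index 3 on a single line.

Answer: ostqqrup$osptptppssrosq

Derivation:
All 23 rotations (rotation i = S[i:]+S[:i]):
  rot[0] = osptptppssrosqostqqrup$
  rot[1] = sptptppssrosqostqqrup$o
  rot[2] = ptptppssrosqostqqrup$os
  rot[3] = tptppssrosqostqqrup$osp
  rot[4] = ptppssrosqostqqrup$ospt
  rot[5] = tppssrosqostqqrup$osptp
  rot[6] = ppssrosqostqqrup$osptpt
  rot[7] = pssrosqostqqrup$osptptp
  rot[8] = ssrosqostqqrup$osptptpp
  rot[9] = srosqostqqrup$osptptpps
  rot[10] = rosqostqqrup$osptptppss
  rot[11] = osqostqqrup$osptptppssr
  rot[12] = sqostqqrup$osptptppssro
  rot[13] = qostqqrup$osptptppssros
  rot[14] = ostqqrup$osptptppssrosq
  rot[15] = stqqrup$osptptppssrosqo
  rot[16] = tqqrup$osptptppssrosqos
  rot[17] = qqrup$osptptppssrosqost
  rot[18] = qrup$osptptppssrosqostq
  rot[19] = rup$osptptppssrosqostqq
  rot[20] = up$osptptppssrosqostqqr
  rot[21] = p$osptptppssrosqostqqru
  rot[22] = $osptptppssrosqostqqrup
Sorted (with $ < everything):
  sorted[0] = $osptptppssrosqostqqrup
  sorted[1] = osptptppssrosqostqqrup$
  sorted[2] = osqostqqrup$osptptppssr
  sorted[3] = ostqqrup$osptptppssrosq
  sorted[4] = p$osptptppssrosqostqqru
  sorted[5] = ppssrosqostqqrup$osptpt
  sorted[6] = pssrosqostqqrup$osptptp
  sorted[7] = ptppssrosqostqqrup$ospt
  sorted[8] = ptptppssrosqostqqrup$os
  sorted[9] = qostqqrup$osptptppssros
  sorted[10] = qqrup$osptptppssrosqost
  sorted[11] = qrup$osptptppssrosqostq
  sorted[12] = rosqostqqrup$osptptppss
  sorted[13] = rup$osptptppssrosqostqq
  sorted[14] = sptptppssrosqostqqrup$o
  sorted[15] = sqostqqrup$osptptppssro
  sorted[16] = srosqostqqrup$osptptpps
  sorted[17] = ssrosqostqqrup$osptptpp
  sorted[18] = stqqrup$osptptppssrosqo
  sorted[19] = tppssrosqostqqrup$osptp
  sorted[20] = tptppssrosqostqqrup$osp
  sorted[21] = tqqrup$osptptppssrosqos
  sorted[22] = up$osptptppssrosqostqqr
sorted[3] = ostqqrup$osptptppssrosq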